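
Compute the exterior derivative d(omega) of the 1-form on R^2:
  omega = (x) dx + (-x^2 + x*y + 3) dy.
d(omega) = (-2*x + y) dx ∧ dy

For a 1-form omega = sum_i f_i dx_i, the exterior derivative is
  d(omega) = sum_{i < j} (∂f_j/∂x_i - ∂f_i/∂x_j) dx_i ∧ dx_j.
  coefficient of dx ∧ dy: ∂f_2/∂x - ∂f_1/∂y = ∂(-x^2 + x*y + 3)/∂x - ∂(x)/∂y = -2*x + y
Assembling: d(omega) = (-2*x + y) dx ∧ dy.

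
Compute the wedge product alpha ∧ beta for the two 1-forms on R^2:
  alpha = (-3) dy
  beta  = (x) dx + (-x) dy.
alpha ∧ beta = (3*x) dx ∧ dy

Distribute the wedge, using dx_i ∧ dx_j = -dx_j ∧ dx_i and dx_i ∧ dx_i = 0. For each pair (i, j) with i < j, the coefficient of dx_i ∧ dx_j in alpha ∧ beta is (alpha_i * beta_j - alpha_j * beta_i). Collecting: alpha ∧ beta = (3*x) dx ∧ dy.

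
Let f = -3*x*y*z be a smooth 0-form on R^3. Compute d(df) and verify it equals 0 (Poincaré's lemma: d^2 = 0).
d(df) = 0

Step 1: df = sum_i (∂f/∂x_i) dx_i = (-3*y*z) dx + (-3*x*z) dy + (-3*x*y) dz.
Step 2: Apply d again. Using the 1-form formula, the coefficient of dx ∧ dy in d(df) is ∂^2 f/∂x ∂y - ∂^2 f/∂y ∂x = (-3*z) - (-3*z) = 0 (equality of mixed partials for smooth f).
Similarly for dx ∧ dz and dy ∧ dz — all coefficients vanish. So d(df) = 0.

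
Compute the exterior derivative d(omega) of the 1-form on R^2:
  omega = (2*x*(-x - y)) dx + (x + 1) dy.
d(omega) = (2*x + 1) dx ∧ dy

For a 1-form omega = sum_i f_i dx_i, the exterior derivative is
  d(omega) = sum_{i < j} (∂f_j/∂x_i - ∂f_i/∂x_j) dx_i ∧ dx_j.
  coefficient of dx ∧ dy: ∂f_2/∂x - ∂f_1/∂y = ∂(x + 1)/∂x - ∂(2*x*(-x - y))/∂y = 2*x + 1
Assembling: d(omega) = (2*x + 1) dx ∧ dy.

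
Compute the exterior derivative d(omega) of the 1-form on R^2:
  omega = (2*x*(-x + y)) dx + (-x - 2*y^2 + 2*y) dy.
d(omega) = (-2*x - 1) dx ∧ dy

For a 1-form omega = sum_i f_i dx_i, the exterior derivative is
  d(omega) = sum_{i < j} (∂f_j/∂x_i - ∂f_i/∂x_j) dx_i ∧ dx_j.
  coefficient of dx ∧ dy: ∂f_2/∂x - ∂f_1/∂y = ∂(-x - 2*y^2 + 2*y)/∂x - ∂(2*x*(-x + y))/∂y = -2*x - 1
Assembling: d(omega) = (-2*x - 1) dx ∧ dy.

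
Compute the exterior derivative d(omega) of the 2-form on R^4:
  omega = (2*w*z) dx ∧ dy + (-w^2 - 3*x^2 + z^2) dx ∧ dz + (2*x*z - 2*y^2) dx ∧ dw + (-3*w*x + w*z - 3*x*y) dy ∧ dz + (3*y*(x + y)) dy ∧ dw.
d(omega) = (-w - 3*y) dx ∧ dy ∧ dz + (7*y + 2*z) dx ∧ dy ∧ dw + (-2*w - 2*x) dx ∧ dz ∧ dw + (-3*x + z) dy ∧ dz ∧ dw

For a 2-form omega = sum_{i<j} g_{ij} dx_i ∧ dx_j, the exterior derivative is
  d(omega) = sum_{i<j} d(g_{ij}) ∧ dx_i ∧ dx_j = sum_{i<j, k} (∂g_{ij}/∂x_k) dx_k ∧ dx_i ∧ dx_j.
Expand each term, using dx_k ∧ dx_i ∧ dx_j = sgn(permutation) dx_{(a)} ∧ dx_{(b)} ∧ dx_{(c)} with (a < b < c) sorted:
  d(2*w*z) includes (∂/∂z)(2*w*z) dz = (2*w) dz, which multiplied by dx ∧ dy gives (2*w) dx ∧ dy ∧ dz
  d(2*w*z) includes (∂/∂w)(2*w*z) dw = (2*z) dw, which multiplied by dx ∧ dy gives (2*z) dx ∧ dy ∧ dw
  d(-w^2 - 3*x^2 + z^2) includes (∂/∂w)(-w^2 - 3*x^2 + z^2) dw = (-2*w) dw, which multiplied by dx ∧ dz gives (-2*w) dx ∧ dz ∧ dw
  d(2*x*z - 2*y^2) includes (∂/∂y)(2*x*z - 2*y^2) dy = (-4*y) dy, which multiplied by dx ∧ dw gives (4*y) dx ∧ dy ∧ dw
  d(2*x*z - 2*y^2) includes (∂/∂z)(2*x*z - 2*y^2) dz = (2*x) dz, which multiplied by dx ∧ dw gives (-2*x) dx ∧ dz ∧ dw
  d(-3*w*x + w*z - 3*x*y) includes (∂/∂x)(-3*w*x + w*z - 3*x*y) dx = (-3*w - 3*y) dx, which multiplied by dy ∧ dz gives (-3*w - 3*y) dx ∧ dy ∧ dz
  d(-3*w*x + w*z - 3*x*y) includes (∂/∂w)(-3*w*x + w*z - 3*x*y) dw = (-3*x + z) dw, which multiplied by dy ∧ dz gives (-3*x + z) dy ∧ dz ∧ dw
  d(3*y*(x + y)) includes (∂/∂x)(3*y*(x + y)) dx = (3*y) dx, which multiplied by dy ∧ dw gives (3*y) dx ∧ dy ∧ dw
Collecting like 3-forms: d(omega) = (-w - 3*y) dx ∧ dy ∧ dz + (7*y + 2*z) dx ∧ dy ∧ dw + (-2*w - 2*x) dx ∧ dz ∧ dw + (-3*x + z) dy ∧ dz ∧ dw.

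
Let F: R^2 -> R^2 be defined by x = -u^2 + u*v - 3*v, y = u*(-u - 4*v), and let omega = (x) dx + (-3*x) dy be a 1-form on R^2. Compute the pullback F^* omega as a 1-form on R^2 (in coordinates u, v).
F^* omega = (-4*u^3 - 9*u^2*v + 13*u*v^2 - 12*u*v - 39*v^2) du + (-13*u^3 + 13*u^2*v + 3*u^2 - 42*u*v + 9*v) dv

Using F^*(f dg) = (f ∘ F) d(g ∘ F), substitute each coordinate x_i by F_i(u, v) in f_i, and replace dx_i by d F_i = (∂F_i/∂u) du + (∂F_i/∂v) dv.
  For the x component: f_1(F) = -u^2 + u*v - 3*v; d F_1 = (-2*u + v) du + (u - 3) dv
  For the y component: f_2(F) = 3*u^2 - 3*u*v + 9*v; d F_2 = (-2*u - 4*v) du + (-4*u) dv
Combining and collecting du, dv coefficients:
  coeff of du: -4*u^3 - 9*u^2*v + 13*u*v^2 - 12*u*v - 39*v^2
  coeff of dv: -13*u^3 + 13*u^2*v + 3*u^2 - 42*u*v + 9*v
F^* omega = (-4*u^3 - 9*u^2*v + 13*u*v^2 - 12*u*v - 39*v^2) du + (-13*u^3 + 13*u^2*v + 3*u^2 - 42*u*v + 9*v) dv.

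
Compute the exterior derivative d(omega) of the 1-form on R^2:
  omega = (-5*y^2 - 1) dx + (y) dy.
d(omega) = (10*y) dx ∧ dy

For a 1-form omega = sum_i f_i dx_i, the exterior derivative is
  d(omega) = sum_{i < j} (∂f_j/∂x_i - ∂f_i/∂x_j) dx_i ∧ dx_j.
  coefficient of dx ∧ dy: ∂f_2/∂x - ∂f_1/∂y = ∂(y)/∂x - ∂(-5*y^2 - 1)/∂y = 10*y
Assembling: d(omega) = (10*y) dx ∧ dy.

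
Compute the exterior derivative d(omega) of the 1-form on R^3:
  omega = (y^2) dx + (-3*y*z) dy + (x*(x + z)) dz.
d(omega) = (-2*y) dx ∧ dy + (2*x + z) dx ∧ dz + (3*y) dy ∧ dz

For a 1-form omega = sum_i f_i dx_i, the exterior derivative is
  d(omega) = sum_{i < j} (∂f_j/∂x_i - ∂f_i/∂x_j) dx_i ∧ dx_j.
  coefficient of dx ∧ dy: ∂f_2/∂x - ∂f_1/∂y = ∂(-3*y*z)/∂x - ∂(y^2)/∂y = -2*y
  coefficient of dx ∧ dz: ∂f_3/∂x - ∂f_1/∂z = ∂(x*(x + z))/∂x - ∂(y^2)/∂z = 2*x + z
  coefficient of dy ∧ dz: ∂f_3/∂y - ∂f_2/∂z = ∂(x*(x + z))/∂y - ∂(-3*y*z)/∂z = 3*y
Assembling: d(omega) = (-2*y) dx ∧ dy + (2*x + z) dx ∧ dz + (3*y) dy ∧ dz.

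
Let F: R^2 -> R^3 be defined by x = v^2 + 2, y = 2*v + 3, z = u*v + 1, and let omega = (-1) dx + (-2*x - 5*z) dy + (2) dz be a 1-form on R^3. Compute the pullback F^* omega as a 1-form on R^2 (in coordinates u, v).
F^* omega = (2*v) du + (-10*u*v + 2*u - 4*v^2 - 2*v - 18) dv

Using F^*(f dg) = (f ∘ F) d(g ∘ F), substitute each coordinate x_i by F_i(u, v) in f_i, and replace dx_i by d F_i = (∂F_i/∂u) du + (∂F_i/∂v) dv.
  For the x component: f_1(F) = -1; d F_1 = (0) du + (2*v) dv
  For the y component: f_2(F) = -5*u*v - 2*v^2 - 9; d F_2 = (0) du + (2) dv
  For the z component: f_3(F) = 2; d F_3 = (v) du + (u) dv
Combining and collecting du, dv coefficients:
  coeff of du: 2*v
  coeff of dv: -10*u*v + 2*u - 4*v^2 - 2*v - 18
F^* omega = (2*v) du + (-10*u*v + 2*u - 4*v^2 - 2*v - 18) dv.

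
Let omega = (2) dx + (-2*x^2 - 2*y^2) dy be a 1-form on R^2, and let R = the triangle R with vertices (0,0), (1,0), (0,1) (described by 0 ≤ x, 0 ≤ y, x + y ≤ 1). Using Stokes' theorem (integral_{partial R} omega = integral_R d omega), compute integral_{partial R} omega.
integral_(partial R) omega = -2/3

Stokes: integral_partial_R omega = integral_R d omega with d omega = (∂Q/∂x - ∂P/∂y) dx ∧ dy.
  ∂Q/∂x = -4*x
  ∂P/∂y = 0
  integrand = ∂Q/∂x - ∂P/∂y = -4*x.
Integrating over R: integral_0^1 integral_0^{1-x} (-4*x) dy dx = -2/3.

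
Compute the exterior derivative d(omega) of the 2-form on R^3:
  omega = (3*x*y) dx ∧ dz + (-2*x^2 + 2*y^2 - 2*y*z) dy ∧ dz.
d(omega) = (-7*x) dx ∧ dy ∧ dz

For a 2-form omega = sum_{i<j} g_{ij} dx_i ∧ dx_j, the exterior derivative is
  d(omega) = sum_{i<j} d(g_{ij}) ∧ dx_i ∧ dx_j = sum_{i<j, k} (∂g_{ij}/∂x_k) dx_k ∧ dx_i ∧ dx_j.
Expand each term, using dx_k ∧ dx_i ∧ dx_j = sgn(permutation) dx_{(a)} ∧ dx_{(b)} ∧ dx_{(c)} with (a < b < c) sorted:
  d(3*x*y) includes (∂/∂y)(3*x*y) dy = (3*x) dy, which multiplied by dx ∧ dz gives (-3*x) dx ∧ dy ∧ dz
  d(-2*x^2 + 2*y^2 - 2*y*z) includes (∂/∂x)(-2*x^2 + 2*y^2 - 2*y*z) dx = (-4*x) dx, which multiplied by dy ∧ dz gives (-4*x) dx ∧ dy ∧ dz
Collecting like 3-forms: d(omega) = (-7*x) dx ∧ dy ∧ dz.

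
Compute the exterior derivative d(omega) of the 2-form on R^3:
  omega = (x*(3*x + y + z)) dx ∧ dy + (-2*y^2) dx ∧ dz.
d(omega) = (x + 4*y) dx ∧ dy ∧ dz

For a 2-form omega = sum_{i<j} g_{ij} dx_i ∧ dx_j, the exterior derivative is
  d(omega) = sum_{i<j} d(g_{ij}) ∧ dx_i ∧ dx_j = sum_{i<j, k} (∂g_{ij}/∂x_k) dx_k ∧ dx_i ∧ dx_j.
Expand each term, using dx_k ∧ dx_i ∧ dx_j = sgn(permutation) dx_{(a)} ∧ dx_{(b)} ∧ dx_{(c)} with (a < b < c) sorted:
  d(x*(3*x + y + z)) includes (∂/∂z)(x*(3*x + y + z)) dz = (x) dz, which multiplied by dx ∧ dy gives (x) dx ∧ dy ∧ dz
  d(-2*y^2) includes (∂/∂y)(-2*y^2) dy = (-4*y) dy, which multiplied by dx ∧ dz gives (4*y) dx ∧ dy ∧ dz
Collecting like 3-forms: d(omega) = (x + 4*y) dx ∧ dy ∧ dz.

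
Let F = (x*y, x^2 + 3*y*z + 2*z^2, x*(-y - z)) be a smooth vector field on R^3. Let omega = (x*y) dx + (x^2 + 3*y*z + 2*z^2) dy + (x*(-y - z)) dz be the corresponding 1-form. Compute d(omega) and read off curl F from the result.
d(omega) = (-x - 3*y - 4*z) dy ∧ dz + (y + z) dz ∧ dx + (x) dx ∧ dy; curl F = (-x - 3*y - 4*z, y + z, x)

d omega = sum_{i<j} (∂f_j/∂x_i - ∂f_i/∂x_j) dx_i ∧ dx_j. Under the identification (dy ∧ dz, dz ∧ dx, dx ∧ dy) ↔ (e_x, e_y, e_z), the coefficients are exactly the components of curl F. Compute:
  ∂R/∂y - ∂Q/∂z = (-x) - (3*y + 4*z) = -x - 3*y - 4*z
  ∂P/∂z - ∂R/∂x = (0) - (-y - z) = y + z
  ∂Q/∂x - ∂P/∂y = (2*x) - (x) = x.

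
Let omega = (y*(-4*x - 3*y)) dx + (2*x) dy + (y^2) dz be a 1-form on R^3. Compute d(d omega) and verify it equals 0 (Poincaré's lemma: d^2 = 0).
d(d omega) = 0

Step 1: d omega = sum_{i<j} (∂f_j/∂x_i - ∂f_i/∂x_j) dx_i ∧ dx_j:
  coeff of dx ∧ dy: 4*x + 6*y + 2
  coeff of dx ∧ dz: 0
  coeff of dy ∧ dz: 2*y
Step 2: Apply d again to each 2-form coefficient. The only possible 3-form in R^3 is dx ∧ dy ∧ dz, with coefficient
  ∂(coeff of dy∧dz)/∂x - ∂(coeff of dx∧dz)/∂y + ∂(coeff of dx∧dy)/∂z
  = ∂/∂x (2*y) - ∂/∂y (0) + ∂/∂z (4*x + 6*y + 2).
Each of these terms simplifies to sums of mixed partials that cancel in pairs. The result is 0 (by equality of mixed partials for smooth functions — Schwarz / Clairaut).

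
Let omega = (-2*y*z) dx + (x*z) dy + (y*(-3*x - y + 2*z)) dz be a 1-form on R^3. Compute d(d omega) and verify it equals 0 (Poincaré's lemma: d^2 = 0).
d(d omega) = 0

Step 1: d omega = sum_{i<j} (∂f_j/∂x_i - ∂f_i/∂x_j) dx_i ∧ dx_j:
  coeff of dx ∧ dy: 3*z
  coeff of dx ∧ dz: -y
  coeff of dy ∧ dz: -4*x - 2*y + 2*z
Step 2: Apply d again to each 2-form coefficient. The only possible 3-form in R^3 is dx ∧ dy ∧ dz, with coefficient
  ∂(coeff of dy∧dz)/∂x - ∂(coeff of dx∧dz)/∂y + ∂(coeff of dx∧dy)/∂z
  = ∂/∂x (-4*x - 2*y + 2*z) - ∂/∂y (-y) + ∂/∂z (3*z).
Each of these terms simplifies to sums of mixed partials that cancel in pairs. The result is 0 (by equality of mixed partials for smooth functions — Schwarz / Clairaut).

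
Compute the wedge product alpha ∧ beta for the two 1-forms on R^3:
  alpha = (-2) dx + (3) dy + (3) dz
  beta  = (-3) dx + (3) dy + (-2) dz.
alpha ∧ beta = (3) dx ∧ dy + (13) dx ∧ dz + (-15) dy ∧ dz

Distribute the wedge, using dx_i ∧ dx_j = -dx_j ∧ dx_i and dx_i ∧ dx_i = 0. For each pair (i, j) with i < j, the coefficient of dx_i ∧ dx_j in alpha ∧ beta is (alpha_i * beta_j - alpha_j * beta_i). Collecting: alpha ∧ beta = (3) dx ∧ dy + (13) dx ∧ dz + (-15) dy ∧ dz.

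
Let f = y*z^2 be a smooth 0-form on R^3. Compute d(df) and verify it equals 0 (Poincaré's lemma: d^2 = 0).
d(df) = 0

Step 1: df = sum_i (∂f/∂x_i) dx_i = (0) dx + (z^2) dy + (2*y*z) dz.
Step 2: Apply d again. Using the 1-form formula, the coefficient of dx ∧ dy in d(df) is ∂^2 f/∂x ∂y - ∂^2 f/∂y ∂x = (0) - (0) = 0 (equality of mixed partials for smooth f).
Similarly for dx ∧ dz and dy ∧ dz — all coefficients vanish. So d(df) = 0.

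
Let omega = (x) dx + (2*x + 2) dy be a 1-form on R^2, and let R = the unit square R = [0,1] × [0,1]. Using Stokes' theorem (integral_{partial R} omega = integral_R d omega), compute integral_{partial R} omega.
integral_(partial R) omega = 2

Stokes: integral_partial_R omega = integral_R d omega with d omega = (∂Q/∂x - ∂P/∂y) dx ∧ dy.
  ∂Q/∂x = 2
  ∂P/∂y = 0
  integrand = ∂Q/∂x - ∂P/∂y = 2.
Integrating over R: integral_0^1 integral_0^1 (2) dx dy = 2.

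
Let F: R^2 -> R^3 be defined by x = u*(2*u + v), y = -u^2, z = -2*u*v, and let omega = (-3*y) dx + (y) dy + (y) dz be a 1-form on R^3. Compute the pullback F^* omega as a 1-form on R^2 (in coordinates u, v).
F^* omega = (u^2*(14*u + 5*v)) du + (5*u^3) dv

Using F^*(f dg) = (f ∘ F) d(g ∘ F), substitute each coordinate x_i by F_i(u, v) in f_i, and replace dx_i by d F_i = (∂F_i/∂u) du + (∂F_i/∂v) dv.
  For the x component: f_1(F) = 3*u^2; d F_1 = (4*u + v) du + (u) dv
  For the y component: f_2(F) = -u^2; d F_2 = (-2*u) du + (0) dv
  For the z component: f_3(F) = -u^2; d F_3 = (-2*v) du + (-2*u) dv
Combining and collecting du, dv coefficients:
  coeff of du: u^2*(14*u + 5*v)
  coeff of dv: 5*u^3
F^* omega = (u^2*(14*u + 5*v)) du + (5*u^3) dv.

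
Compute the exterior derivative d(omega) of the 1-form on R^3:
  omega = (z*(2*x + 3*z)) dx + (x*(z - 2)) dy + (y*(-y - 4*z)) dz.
d(omega) = (z - 2) dx ∧ dy + (-2*x - 6*z) dx ∧ dz + (-x - 2*y - 4*z) dy ∧ dz

For a 1-form omega = sum_i f_i dx_i, the exterior derivative is
  d(omega) = sum_{i < j} (∂f_j/∂x_i - ∂f_i/∂x_j) dx_i ∧ dx_j.
  coefficient of dx ∧ dy: ∂f_2/∂x - ∂f_1/∂y = ∂(x*(z - 2))/∂x - ∂(z*(2*x + 3*z))/∂y = z - 2
  coefficient of dx ∧ dz: ∂f_3/∂x - ∂f_1/∂z = ∂(y*(-y - 4*z))/∂x - ∂(z*(2*x + 3*z))/∂z = -2*x - 6*z
  coefficient of dy ∧ dz: ∂f_3/∂y - ∂f_2/∂z = ∂(y*(-y - 4*z))/∂y - ∂(x*(z - 2))/∂z = -x - 2*y - 4*z
Assembling: d(omega) = (z - 2) dx ∧ dy + (-2*x - 6*z) dx ∧ dz + (-x - 2*y - 4*z) dy ∧ dz.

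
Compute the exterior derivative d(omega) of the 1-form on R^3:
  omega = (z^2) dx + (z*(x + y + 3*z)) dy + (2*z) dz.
d(omega) = (z) dx ∧ dy + (-2*z) dx ∧ dz + (-x - y - 6*z) dy ∧ dz

For a 1-form omega = sum_i f_i dx_i, the exterior derivative is
  d(omega) = sum_{i < j} (∂f_j/∂x_i - ∂f_i/∂x_j) dx_i ∧ dx_j.
  coefficient of dx ∧ dy: ∂f_2/∂x - ∂f_1/∂y = ∂(z*(x + y + 3*z))/∂x - ∂(z^2)/∂y = z
  coefficient of dx ∧ dz: ∂f_3/∂x - ∂f_1/∂z = ∂(2*z)/∂x - ∂(z^2)/∂z = -2*z
  coefficient of dy ∧ dz: ∂f_3/∂y - ∂f_2/∂z = ∂(2*z)/∂y - ∂(z*(x + y + 3*z))/∂z = -x - y - 6*z
Assembling: d(omega) = (z) dx ∧ dy + (-2*z) dx ∧ dz + (-x - y - 6*z) dy ∧ dz.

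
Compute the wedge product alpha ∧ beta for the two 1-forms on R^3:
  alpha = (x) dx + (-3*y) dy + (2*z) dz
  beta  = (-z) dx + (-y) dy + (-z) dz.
alpha ∧ beta = (-y*(x + 3*z)) dx ∧ dy + (z*(-x + 2*z)) dx ∧ dz + (5*y*z) dy ∧ dz

Distribute the wedge, using dx_i ∧ dx_j = -dx_j ∧ dx_i and dx_i ∧ dx_i = 0. For each pair (i, j) with i < j, the coefficient of dx_i ∧ dx_j in alpha ∧ beta is (alpha_i * beta_j - alpha_j * beta_i). Collecting: alpha ∧ beta = (-y*(x + 3*z)) dx ∧ dy + (z*(-x + 2*z)) dx ∧ dz + (5*y*z) dy ∧ dz.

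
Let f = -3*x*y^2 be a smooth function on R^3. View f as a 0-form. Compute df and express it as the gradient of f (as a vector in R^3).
df = (-3*y^2) dx + (-6*x*y) dy + (0) dz; grad f = (-3*y^2, -6*x*y, 0)

For a 0-form f, d f = (∂f/∂x) dx + (∂f/∂y) dy + (∂f/∂z) dz. The components of the vector representation are exactly the entries of grad f in Cartesian coordinates:
  ∂f/∂x = -3*y^2
  ∂f/∂y = -6*x*y
  ∂f/∂z = 0.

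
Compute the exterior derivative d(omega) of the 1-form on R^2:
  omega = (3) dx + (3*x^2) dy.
d(omega) = (6*x) dx ∧ dy

For a 1-form omega = sum_i f_i dx_i, the exterior derivative is
  d(omega) = sum_{i < j} (∂f_j/∂x_i - ∂f_i/∂x_j) dx_i ∧ dx_j.
  coefficient of dx ∧ dy: ∂f_2/∂x - ∂f_1/∂y = ∂(3*x^2)/∂x - ∂(3)/∂y = 6*x
Assembling: d(omega) = (6*x) dx ∧ dy.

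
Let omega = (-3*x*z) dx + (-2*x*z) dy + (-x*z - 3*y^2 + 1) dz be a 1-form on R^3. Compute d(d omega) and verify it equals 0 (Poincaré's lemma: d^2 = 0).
d(d omega) = 0

Step 1: d omega = sum_{i<j} (∂f_j/∂x_i - ∂f_i/∂x_j) dx_i ∧ dx_j:
  coeff of dx ∧ dy: -2*z
  coeff of dx ∧ dz: 3*x - z
  coeff of dy ∧ dz: 2*x - 6*y
Step 2: Apply d again to each 2-form coefficient. The only possible 3-form in R^3 is dx ∧ dy ∧ dz, with coefficient
  ∂(coeff of dy∧dz)/∂x - ∂(coeff of dx∧dz)/∂y + ∂(coeff of dx∧dy)/∂z
  = ∂/∂x (2*x - 6*y) - ∂/∂y (3*x - z) + ∂/∂z (-2*z).
Each of these terms simplifies to sums of mixed partials that cancel in pairs. The result is 0 (by equality of mixed partials for smooth functions — Schwarz / Clairaut).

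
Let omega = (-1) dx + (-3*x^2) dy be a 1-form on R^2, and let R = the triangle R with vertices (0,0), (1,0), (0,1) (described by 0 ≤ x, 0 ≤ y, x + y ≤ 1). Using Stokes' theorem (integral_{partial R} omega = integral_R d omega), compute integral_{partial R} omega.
integral_(partial R) omega = -1

Stokes: integral_partial_R omega = integral_R d omega with d omega = (∂Q/∂x - ∂P/∂y) dx ∧ dy.
  ∂Q/∂x = -6*x
  ∂P/∂y = 0
  integrand = ∂Q/∂x - ∂P/∂y = -6*x.
Integrating over R: integral_0^1 integral_0^{1-x} (-6*x) dy dx = -1.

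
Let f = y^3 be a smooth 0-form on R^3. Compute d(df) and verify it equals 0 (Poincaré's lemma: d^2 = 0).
d(df) = 0

Step 1: df = sum_i (∂f/∂x_i) dx_i = (0) dx + (3*y^2) dy + (0) dz.
Step 2: Apply d again. Using the 1-form formula, the coefficient of dx ∧ dy in d(df) is ∂^2 f/∂x ∂y - ∂^2 f/∂y ∂x = (0) - (0) = 0 (equality of mixed partials for smooth f).
Similarly for dx ∧ dz and dy ∧ dz — all coefficients vanish. So d(df) = 0.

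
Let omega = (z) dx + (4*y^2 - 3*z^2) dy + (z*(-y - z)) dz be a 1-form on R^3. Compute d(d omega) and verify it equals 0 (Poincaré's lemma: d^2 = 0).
d(d omega) = 0

Step 1: d omega = sum_{i<j} (∂f_j/∂x_i - ∂f_i/∂x_j) dx_i ∧ dx_j:
  coeff of dx ∧ dy: 0
  coeff of dx ∧ dz: -1
  coeff of dy ∧ dz: 5*z
Step 2: Apply d again to each 2-form coefficient. The only possible 3-form in R^3 is dx ∧ dy ∧ dz, with coefficient
  ∂(coeff of dy∧dz)/∂x - ∂(coeff of dx∧dz)/∂y + ∂(coeff of dx∧dy)/∂z
  = ∂/∂x (5*z) - ∂/∂y (-1) + ∂/∂z (0).
Each of these terms simplifies to sums of mixed partials that cancel in pairs. The result is 0 (by equality of mixed partials for smooth functions — Schwarz / Clairaut).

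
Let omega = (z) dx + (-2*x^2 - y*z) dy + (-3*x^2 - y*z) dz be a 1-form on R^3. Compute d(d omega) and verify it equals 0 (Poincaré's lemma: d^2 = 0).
d(d omega) = 0

Step 1: d omega = sum_{i<j} (∂f_j/∂x_i - ∂f_i/∂x_j) dx_i ∧ dx_j:
  coeff of dx ∧ dy: -4*x
  coeff of dx ∧ dz: -6*x - 1
  coeff of dy ∧ dz: y - z
Step 2: Apply d again to each 2-form coefficient. The only possible 3-form in R^3 is dx ∧ dy ∧ dz, with coefficient
  ∂(coeff of dy∧dz)/∂x - ∂(coeff of dx∧dz)/∂y + ∂(coeff of dx∧dy)/∂z
  = ∂/∂x (y - z) - ∂/∂y (-6*x - 1) + ∂/∂z (-4*x).
Each of these terms simplifies to sums of mixed partials that cancel in pairs. The result is 0 (by equality of mixed partials for smooth functions — Schwarz / Clairaut).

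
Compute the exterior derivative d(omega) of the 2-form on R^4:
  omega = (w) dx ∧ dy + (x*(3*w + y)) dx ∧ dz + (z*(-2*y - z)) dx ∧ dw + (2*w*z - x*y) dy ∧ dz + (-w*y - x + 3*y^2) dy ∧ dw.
d(omega) = (2*z) dx ∧ dy ∧ dw + (-x - y) dx ∧ dy ∧ dz + (3*x + 2*y + 2*z) dx ∧ dz ∧ dw + (2*z) dy ∧ dz ∧ dw

For a 2-form omega = sum_{i<j} g_{ij} dx_i ∧ dx_j, the exterior derivative is
  d(omega) = sum_{i<j} d(g_{ij}) ∧ dx_i ∧ dx_j = sum_{i<j, k} (∂g_{ij}/∂x_k) dx_k ∧ dx_i ∧ dx_j.
Expand each term, using dx_k ∧ dx_i ∧ dx_j = sgn(permutation) dx_{(a)} ∧ dx_{(b)} ∧ dx_{(c)} with (a < b < c) sorted:
  d(w) includes (∂/∂w)(w) dw = (1) dw, which multiplied by dx ∧ dy gives (1) dx ∧ dy ∧ dw
  d(x*(3*w + y)) includes (∂/∂y)(x*(3*w + y)) dy = (x) dy, which multiplied by dx ∧ dz gives (-x) dx ∧ dy ∧ dz
  d(x*(3*w + y)) includes (∂/∂w)(x*(3*w + y)) dw = (3*x) dw, which multiplied by dx ∧ dz gives (3*x) dx ∧ dz ∧ dw
  d(z*(-2*y - z)) includes (∂/∂y)(z*(-2*y - z)) dy = (-2*z) dy, which multiplied by dx ∧ dw gives (2*z) dx ∧ dy ∧ dw
  d(z*(-2*y - z)) includes (∂/∂z)(z*(-2*y - z)) dz = (-2*y - 2*z) dz, which multiplied by dx ∧ dw gives (2*y + 2*z) dx ∧ dz ∧ dw
  d(2*w*z - x*y) includes (∂/∂x)(2*w*z - x*y) dx = (-y) dx, which multiplied by dy ∧ dz gives (-y) dx ∧ dy ∧ dz
  d(2*w*z - x*y) includes (∂/∂w)(2*w*z - x*y) dw = (2*z) dw, which multiplied by dy ∧ dz gives (2*z) dy ∧ dz ∧ dw
  d(-w*y - x + 3*y^2) includes (∂/∂x)(-w*y - x + 3*y^2) dx = (-1) dx, which multiplied by dy ∧ dw gives (-1) dx ∧ dy ∧ dw
Collecting like 3-forms: d(omega) = (2*z) dx ∧ dy ∧ dw + (-x - y) dx ∧ dy ∧ dz + (3*x + 2*y + 2*z) dx ∧ dz ∧ dw + (2*z) dy ∧ dz ∧ dw.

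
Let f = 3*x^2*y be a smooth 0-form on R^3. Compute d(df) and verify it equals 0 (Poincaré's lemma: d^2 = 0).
d(df) = 0

Step 1: df = sum_i (∂f/∂x_i) dx_i = (6*x*y) dx + (3*x^2) dy + (0) dz.
Step 2: Apply d again. Using the 1-form formula, the coefficient of dx ∧ dy in d(df) is ∂^2 f/∂x ∂y - ∂^2 f/∂y ∂x = (6*x) - (6*x) = 0 (equality of mixed partials for smooth f).
Similarly for dx ∧ dz and dy ∧ dz — all coefficients vanish. So d(df) = 0.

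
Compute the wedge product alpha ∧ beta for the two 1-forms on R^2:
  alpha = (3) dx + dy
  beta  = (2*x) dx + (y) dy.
alpha ∧ beta = (-2*x + 3*y) dx ∧ dy

Distribute the wedge, using dx_i ∧ dx_j = -dx_j ∧ dx_i and dx_i ∧ dx_i = 0. For each pair (i, j) with i < j, the coefficient of dx_i ∧ dx_j in alpha ∧ beta is (alpha_i * beta_j - alpha_j * beta_i). Collecting: alpha ∧ beta = (-2*x + 3*y) dx ∧ dy.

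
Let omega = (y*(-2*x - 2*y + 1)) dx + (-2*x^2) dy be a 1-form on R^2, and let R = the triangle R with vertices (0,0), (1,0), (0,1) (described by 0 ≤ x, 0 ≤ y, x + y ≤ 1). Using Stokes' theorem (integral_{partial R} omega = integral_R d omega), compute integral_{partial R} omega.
integral_(partial R) omega = -1/6

Stokes: integral_partial_R omega = integral_R d omega with d omega = (∂Q/∂x - ∂P/∂y) dx ∧ dy.
  ∂Q/∂x = -4*x
  ∂P/∂y = -2*x - 4*y + 1
  integrand = ∂Q/∂x - ∂P/∂y = -2*x + 4*y - 1.
Integrating over R: integral_0^1 integral_0^{1-x} (-2*x + 4*y - 1) dy dx = -1/6.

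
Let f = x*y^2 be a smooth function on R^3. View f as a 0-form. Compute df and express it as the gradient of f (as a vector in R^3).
df = (y^2) dx + (2*x*y) dy + (0) dz; grad f = (y^2, 2*x*y, 0)

For a 0-form f, d f = (∂f/∂x) dx + (∂f/∂y) dy + (∂f/∂z) dz. The components of the vector representation are exactly the entries of grad f in Cartesian coordinates:
  ∂f/∂x = y^2
  ∂f/∂y = 2*x*y
  ∂f/∂z = 0.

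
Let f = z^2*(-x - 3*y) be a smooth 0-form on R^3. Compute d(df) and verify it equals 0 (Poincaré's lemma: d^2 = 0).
d(df) = 0

Step 1: df = sum_i (∂f/∂x_i) dx_i = (-z^2) dx + (-3*z^2) dy + (2*z*(-x - 3*y)) dz.
Step 2: Apply d again. Using the 1-form formula, the coefficient of dx ∧ dy in d(df) is ∂^2 f/∂x ∂y - ∂^2 f/∂y ∂x = (0) - (0) = 0 (equality of mixed partials for smooth f).
Similarly for dx ∧ dz and dy ∧ dz — all coefficients vanish. So d(df) = 0.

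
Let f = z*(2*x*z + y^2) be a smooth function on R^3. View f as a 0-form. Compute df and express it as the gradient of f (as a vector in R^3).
df = (2*z^2) dx + (2*y*z) dy + (4*x*z + y^2) dz; grad f = (2*z^2, 2*y*z, 4*x*z + y^2)

For a 0-form f, d f = (∂f/∂x) dx + (∂f/∂y) dy + (∂f/∂z) dz. The components of the vector representation are exactly the entries of grad f in Cartesian coordinates:
  ∂f/∂x = 2*z^2
  ∂f/∂y = 2*y*z
  ∂f/∂z = 4*x*z + y^2.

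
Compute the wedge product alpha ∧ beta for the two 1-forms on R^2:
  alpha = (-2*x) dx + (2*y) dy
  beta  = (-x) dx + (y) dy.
alpha ∧ beta = 0

Distribute the wedge, using dx_i ∧ dx_j = -dx_j ∧ dx_i and dx_i ∧ dx_i = 0. For each pair (i, j) with i < j, the coefficient of dx_i ∧ dx_j in alpha ∧ beta is (alpha_i * beta_j - alpha_j * beta_i). Collecting: alpha ∧ beta = 0.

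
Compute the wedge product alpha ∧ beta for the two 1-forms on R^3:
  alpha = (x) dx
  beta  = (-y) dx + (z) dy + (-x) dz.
alpha ∧ beta = (x*z) dx ∧ dy + (-x^2) dx ∧ dz

Distribute the wedge, using dx_i ∧ dx_j = -dx_j ∧ dx_i and dx_i ∧ dx_i = 0. For each pair (i, j) with i < j, the coefficient of dx_i ∧ dx_j in alpha ∧ beta is (alpha_i * beta_j - alpha_j * beta_i). Collecting: alpha ∧ beta = (x*z) dx ∧ dy + (-x^2) dx ∧ dz.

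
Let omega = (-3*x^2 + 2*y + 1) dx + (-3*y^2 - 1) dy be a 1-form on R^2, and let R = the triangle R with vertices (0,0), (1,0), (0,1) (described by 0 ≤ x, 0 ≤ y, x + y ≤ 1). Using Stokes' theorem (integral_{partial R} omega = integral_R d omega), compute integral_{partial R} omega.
integral_(partial R) omega = -1

Stokes: integral_partial_R omega = integral_R d omega with d omega = (∂Q/∂x - ∂P/∂y) dx ∧ dy.
  ∂Q/∂x = 0
  ∂P/∂y = 2
  integrand = ∂Q/∂x - ∂P/∂y = -2.
Integrating over R: integral_0^1 integral_0^{1-x} (-2) dy dx = -1.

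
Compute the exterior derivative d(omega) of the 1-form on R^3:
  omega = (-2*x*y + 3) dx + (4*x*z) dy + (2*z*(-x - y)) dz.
d(omega) = (2*x + 4*z) dx ∧ dy + (-2*z) dx ∧ dz + (-4*x - 2*z) dy ∧ dz

For a 1-form omega = sum_i f_i dx_i, the exterior derivative is
  d(omega) = sum_{i < j} (∂f_j/∂x_i - ∂f_i/∂x_j) dx_i ∧ dx_j.
  coefficient of dx ∧ dy: ∂f_2/∂x - ∂f_1/∂y = ∂(4*x*z)/∂x - ∂(-2*x*y + 3)/∂y = 2*x + 4*z
  coefficient of dx ∧ dz: ∂f_3/∂x - ∂f_1/∂z = ∂(2*z*(-x - y))/∂x - ∂(-2*x*y + 3)/∂z = -2*z
  coefficient of dy ∧ dz: ∂f_3/∂y - ∂f_2/∂z = ∂(2*z*(-x - y))/∂y - ∂(4*x*z)/∂z = -4*x - 2*z
Assembling: d(omega) = (2*x + 4*z) dx ∧ dy + (-2*z) dx ∧ dz + (-4*x - 2*z) dy ∧ dz.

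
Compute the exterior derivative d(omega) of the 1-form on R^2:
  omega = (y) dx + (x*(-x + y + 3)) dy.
d(omega) = (-2*x + y + 2) dx ∧ dy

For a 1-form omega = sum_i f_i dx_i, the exterior derivative is
  d(omega) = sum_{i < j} (∂f_j/∂x_i - ∂f_i/∂x_j) dx_i ∧ dx_j.
  coefficient of dx ∧ dy: ∂f_2/∂x - ∂f_1/∂y = ∂(x*(-x + y + 3))/∂x - ∂(y)/∂y = -2*x + y + 2
Assembling: d(omega) = (-2*x + y + 2) dx ∧ dy.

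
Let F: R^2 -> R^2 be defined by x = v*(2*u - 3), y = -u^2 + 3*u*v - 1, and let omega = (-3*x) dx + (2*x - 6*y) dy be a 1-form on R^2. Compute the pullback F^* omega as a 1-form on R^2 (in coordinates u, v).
F^* omega = (-12*u^3 + 46*u^2*v - 54*u*v^2 + 12*u*v - 12*u + 18*v) du + (18*u^3 - 54*u^2*v + 18*u*v + 18*u - 27*v) dv

Using F^*(f dg) = (f ∘ F) d(g ∘ F), substitute each coordinate x_i by F_i(u, v) in f_i, and replace dx_i by d F_i = (∂F_i/∂u) du + (∂F_i/∂v) dv.
  For the x component: f_1(F) = 3*v*(3 - 2*u); d F_1 = (2*v) du + (2*u - 3) dv
  For the y component: f_2(F) = 6*u^2 - 14*u*v - 6*v + 6; d F_2 = (-2*u + 3*v) du + (3*u) dv
Combining and collecting du, dv coefficients:
  coeff of du: -12*u^3 + 46*u^2*v - 54*u*v^2 + 12*u*v - 12*u + 18*v
  coeff of dv: 18*u^3 - 54*u^2*v + 18*u*v + 18*u - 27*v
F^* omega = (-12*u^3 + 46*u^2*v - 54*u*v^2 + 12*u*v - 12*u + 18*v) du + (18*u^3 - 54*u^2*v + 18*u*v + 18*u - 27*v) dv.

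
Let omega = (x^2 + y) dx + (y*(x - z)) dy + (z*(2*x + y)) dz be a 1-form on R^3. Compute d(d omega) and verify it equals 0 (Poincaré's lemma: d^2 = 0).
d(d omega) = 0

Step 1: d omega = sum_{i<j} (∂f_j/∂x_i - ∂f_i/∂x_j) dx_i ∧ dx_j:
  coeff of dx ∧ dy: y - 1
  coeff of dx ∧ dz: 2*z
  coeff of dy ∧ dz: y + z
Step 2: Apply d again to each 2-form coefficient. The only possible 3-form in R^3 is dx ∧ dy ∧ dz, with coefficient
  ∂(coeff of dy∧dz)/∂x - ∂(coeff of dx∧dz)/∂y + ∂(coeff of dx∧dy)/∂z
  = ∂/∂x (y + z) - ∂/∂y (2*z) + ∂/∂z (y - 1).
Each of these terms simplifies to sums of mixed partials that cancel in pairs. The result is 0 (by equality of mixed partials for smooth functions — Schwarz / Clairaut).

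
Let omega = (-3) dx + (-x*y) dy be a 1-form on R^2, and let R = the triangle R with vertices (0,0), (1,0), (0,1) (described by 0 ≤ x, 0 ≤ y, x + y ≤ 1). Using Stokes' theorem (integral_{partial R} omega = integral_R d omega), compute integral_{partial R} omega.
integral_(partial R) omega = -1/6

Stokes: integral_partial_R omega = integral_R d omega with d omega = (∂Q/∂x - ∂P/∂y) dx ∧ dy.
  ∂Q/∂x = -y
  ∂P/∂y = 0
  integrand = ∂Q/∂x - ∂P/∂y = -y.
Integrating over R: integral_0^1 integral_0^{1-x} (-y) dy dx = -1/6.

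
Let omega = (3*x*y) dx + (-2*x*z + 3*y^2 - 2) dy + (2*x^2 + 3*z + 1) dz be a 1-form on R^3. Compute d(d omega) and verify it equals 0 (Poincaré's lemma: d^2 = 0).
d(d omega) = 0

Step 1: d omega = sum_{i<j} (∂f_j/∂x_i - ∂f_i/∂x_j) dx_i ∧ dx_j:
  coeff of dx ∧ dy: -3*x - 2*z
  coeff of dx ∧ dz: 4*x
  coeff of dy ∧ dz: 2*x
Step 2: Apply d again to each 2-form coefficient. The only possible 3-form in R^3 is dx ∧ dy ∧ dz, with coefficient
  ∂(coeff of dy∧dz)/∂x - ∂(coeff of dx∧dz)/∂y + ∂(coeff of dx∧dy)/∂z
  = ∂/∂x (2*x) - ∂/∂y (4*x) + ∂/∂z (-3*x - 2*z).
Each of these terms simplifies to sums of mixed partials that cancel in pairs. The result is 0 (by equality of mixed partials for smooth functions — Schwarz / Clairaut).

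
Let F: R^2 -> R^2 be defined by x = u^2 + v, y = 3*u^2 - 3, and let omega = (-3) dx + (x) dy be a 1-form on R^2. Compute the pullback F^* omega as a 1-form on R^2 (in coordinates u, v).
F^* omega = (6*u*(u^2 + v - 1)) du + (-3) dv

Using F^*(f dg) = (f ∘ F) d(g ∘ F), substitute each coordinate x_i by F_i(u, v) in f_i, and replace dx_i by d F_i = (∂F_i/∂u) du + (∂F_i/∂v) dv.
  For the x component: f_1(F) = -3; d F_1 = (2*u) du + (1) dv
  For the y component: f_2(F) = u^2 + v; d F_2 = (6*u) du + (0) dv
Combining and collecting du, dv coefficients:
  coeff of du: 6*u*(u^2 + v - 1)
  coeff of dv: -3
F^* omega = (6*u*(u^2 + v - 1)) du + (-3) dv.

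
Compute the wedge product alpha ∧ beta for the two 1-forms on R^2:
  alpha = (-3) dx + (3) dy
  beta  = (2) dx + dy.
alpha ∧ beta = (-9) dx ∧ dy

Distribute the wedge, using dx_i ∧ dx_j = -dx_j ∧ dx_i and dx_i ∧ dx_i = 0. For each pair (i, j) with i < j, the coefficient of dx_i ∧ dx_j in alpha ∧ beta is (alpha_i * beta_j - alpha_j * beta_i). Collecting: alpha ∧ beta = (-9) dx ∧ dy.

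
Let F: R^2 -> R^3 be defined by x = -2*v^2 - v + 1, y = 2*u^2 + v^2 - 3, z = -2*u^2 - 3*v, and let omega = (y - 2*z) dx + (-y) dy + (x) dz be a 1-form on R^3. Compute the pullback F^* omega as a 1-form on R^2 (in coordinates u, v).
F^* omega = (4*u*(-2*u^2 + v^2 + v + 2)) du + (-28*u^2*v - 6*u^2 - 6*v^3 - 19*v^2 + 15*v) dv

Using F^*(f dg) = (f ∘ F) d(g ∘ F), substitute each coordinate x_i by F_i(u, v) in f_i, and replace dx_i by d F_i = (∂F_i/∂u) du + (∂F_i/∂v) dv.
  For the x component: f_1(F) = 6*u^2 + v^2 + 6*v - 3; d F_1 = (0) du + (-4*v - 1) dv
  For the y component: f_2(F) = -2*u^2 - v^2 + 3; d F_2 = (4*u) du + (2*v) dv
  For the z component: f_3(F) = -2*v^2 - v + 1; d F_3 = (-4*u) du + (-3) dv
Combining and collecting du, dv coefficients:
  coeff of du: 4*u*(-2*u^2 + v^2 + v + 2)
  coeff of dv: -28*u^2*v - 6*u^2 - 6*v^3 - 19*v^2 + 15*v
F^* omega = (4*u*(-2*u^2 + v^2 + v + 2)) du + (-28*u^2*v - 6*u^2 - 6*v^3 - 19*v^2 + 15*v) dv.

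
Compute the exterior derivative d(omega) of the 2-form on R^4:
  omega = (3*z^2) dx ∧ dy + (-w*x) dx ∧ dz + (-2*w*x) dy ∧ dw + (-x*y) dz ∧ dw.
d(omega) = (6*z) dx ∧ dy ∧ dz + (-x - y) dx ∧ dz ∧ dw + (-2*w) dx ∧ dy ∧ dw + (-x) dy ∧ dz ∧ dw

For a 2-form omega = sum_{i<j} g_{ij} dx_i ∧ dx_j, the exterior derivative is
  d(omega) = sum_{i<j} d(g_{ij}) ∧ dx_i ∧ dx_j = sum_{i<j, k} (∂g_{ij}/∂x_k) dx_k ∧ dx_i ∧ dx_j.
Expand each term, using dx_k ∧ dx_i ∧ dx_j = sgn(permutation) dx_{(a)} ∧ dx_{(b)} ∧ dx_{(c)} with (a < b < c) sorted:
  d(3*z^2) includes (∂/∂z)(3*z^2) dz = (6*z) dz, which multiplied by dx ∧ dy gives (6*z) dx ∧ dy ∧ dz
  d(-w*x) includes (∂/∂w)(-w*x) dw = (-x) dw, which multiplied by dx ∧ dz gives (-x) dx ∧ dz ∧ dw
  d(-2*w*x) includes (∂/∂x)(-2*w*x) dx = (-2*w) dx, which multiplied by dy ∧ dw gives (-2*w) dx ∧ dy ∧ dw
  d(-x*y) includes (∂/∂x)(-x*y) dx = (-y) dx, which multiplied by dz ∧ dw gives (-y) dx ∧ dz ∧ dw
  d(-x*y) includes (∂/∂y)(-x*y) dy = (-x) dy, which multiplied by dz ∧ dw gives (-x) dy ∧ dz ∧ dw
Collecting like 3-forms: d(omega) = (6*z) dx ∧ dy ∧ dz + (-x - y) dx ∧ dz ∧ dw + (-2*w) dx ∧ dy ∧ dw + (-x) dy ∧ dz ∧ dw.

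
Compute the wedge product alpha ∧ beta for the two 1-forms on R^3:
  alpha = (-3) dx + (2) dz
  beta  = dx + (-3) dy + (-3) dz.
alpha ∧ beta = (9) dx ∧ dy + (7) dx ∧ dz + (6) dy ∧ dz

Distribute the wedge, using dx_i ∧ dx_j = -dx_j ∧ dx_i and dx_i ∧ dx_i = 0. For each pair (i, j) with i < j, the coefficient of dx_i ∧ dx_j in alpha ∧ beta is (alpha_i * beta_j - alpha_j * beta_i). Collecting: alpha ∧ beta = (9) dx ∧ dy + (7) dx ∧ dz + (6) dy ∧ dz.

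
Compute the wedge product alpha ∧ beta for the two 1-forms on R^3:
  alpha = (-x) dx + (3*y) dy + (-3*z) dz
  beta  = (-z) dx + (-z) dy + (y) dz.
alpha ∧ beta = (z*(x + 3*y)) dx ∧ dy + (-x*y - 3*z^2) dx ∧ dz + (3*y^2 - 3*z^2) dy ∧ dz

Distribute the wedge, using dx_i ∧ dx_j = -dx_j ∧ dx_i and dx_i ∧ dx_i = 0. For each pair (i, j) with i < j, the coefficient of dx_i ∧ dx_j in alpha ∧ beta is (alpha_i * beta_j - alpha_j * beta_i). Collecting: alpha ∧ beta = (z*(x + 3*y)) dx ∧ dy + (-x*y - 3*z^2) dx ∧ dz + (3*y^2 - 3*z^2) dy ∧ dz.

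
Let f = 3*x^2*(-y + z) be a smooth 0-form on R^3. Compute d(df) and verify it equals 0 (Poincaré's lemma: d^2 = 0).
d(df) = 0

Step 1: df = sum_i (∂f/∂x_i) dx_i = (6*x*(-y + z)) dx + (-3*x^2) dy + (3*x^2) dz.
Step 2: Apply d again. Using the 1-form formula, the coefficient of dx ∧ dy in d(df) is ∂^2 f/∂x ∂y - ∂^2 f/∂y ∂x = (-6*x) - (-6*x) = 0 (equality of mixed partials for smooth f).
Similarly for dx ∧ dz and dy ∧ dz — all coefficients vanish. So d(df) = 0.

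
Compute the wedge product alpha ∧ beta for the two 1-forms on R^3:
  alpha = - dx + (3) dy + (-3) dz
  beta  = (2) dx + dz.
alpha ∧ beta = (5) dx ∧ dz + (-6) dx ∧ dy + (3) dy ∧ dz

Distribute the wedge, using dx_i ∧ dx_j = -dx_j ∧ dx_i and dx_i ∧ dx_i = 0. For each pair (i, j) with i < j, the coefficient of dx_i ∧ dx_j in alpha ∧ beta is (alpha_i * beta_j - alpha_j * beta_i). Collecting: alpha ∧ beta = (5) dx ∧ dz + (-6) dx ∧ dy + (3) dy ∧ dz.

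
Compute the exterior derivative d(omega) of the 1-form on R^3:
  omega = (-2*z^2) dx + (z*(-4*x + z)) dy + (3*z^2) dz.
d(omega) = (-4*z) dx ∧ dy + (4*z) dx ∧ dz + (4*x - 2*z) dy ∧ dz

For a 1-form omega = sum_i f_i dx_i, the exterior derivative is
  d(omega) = sum_{i < j} (∂f_j/∂x_i - ∂f_i/∂x_j) dx_i ∧ dx_j.
  coefficient of dx ∧ dy: ∂f_2/∂x - ∂f_1/∂y = ∂(z*(-4*x + z))/∂x - ∂(-2*z^2)/∂y = -4*z
  coefficient of dx ∧ dz: ∂f_3/∂x - ∂f_1/∂z = ∂(3*z^2)/∂x - ∂(-2*z^2)/∂z = 4*z
  coefficient of dy ∧ dz: ∂f_3/∂y - ∂f_2/∂z = ∂(3*z^2)/∂y - ∂(z*(-4*x + z))/∂z = 4*x - 2*z
Assembling: d(omega) = (-4*z) dx ∧ dy + (4*z) dx ∧ dz + (4*x - 2*z) dy ∧ dz.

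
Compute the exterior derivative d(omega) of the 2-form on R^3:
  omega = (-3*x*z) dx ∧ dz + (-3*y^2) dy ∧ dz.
d(omega) = 0

For a 2-form omega = sum_{i<j} g_{ij} dx_i ∧ dx_j, the exterior derivative is
  d(omega) = sum_{i<j} d(g_{ij}) ∧ dx_i ∧ dx_j = sum_{i<j, k} (∂g_{ij}/∂x_k) dx_k ∧ dx_i ∧ dx_j.
Expand each term, using dx_k ∧ dx_i ∧ dx_j = sgn(permutation) dx_{(a)} ∧ dx_{(b)} ∧ dx_{(c)} with (a < b < c) sorted:

Collecting like 3-forms: d(omega) = 0.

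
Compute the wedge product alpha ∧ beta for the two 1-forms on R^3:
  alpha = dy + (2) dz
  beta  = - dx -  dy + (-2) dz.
alpha ∧ beta = (1) dx ∧ dy + (2) dx ∧ dz

Distribute the wedge, using dx_i ∧ dx_j = -dx_j ∧ dx_i and dx_i ∧ dx_i = 0. For each pair (i, j) with i < j, the coefficient of dx_i ∧ dx_j in alpha ∧ beta is (alpha_i * beta_j - alpha_j * beta_i). Collecting: alpha ∧ beta = (1) dx ∧ dy + (2) dx ∧ dz.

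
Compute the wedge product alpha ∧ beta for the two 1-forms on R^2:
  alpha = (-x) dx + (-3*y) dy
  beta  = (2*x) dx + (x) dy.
alpha ∧ beta = (x*(-x + 6*y)) dx ∧ dy

Distribute the wedge, using dx_i ∧ dx_j = -dx_j ∧ dx_i and dx_i ∧ dx_i = 0. For each pair (i, j) with i < j, the coefficient of dx_i ∧ dx_j in alpha ∧ beta is (alpha_i * beta_j - alpha_j * beta_i). Collecting: alpha ∧ beta = (x*(-x + 6*y)) dx ∧ dy.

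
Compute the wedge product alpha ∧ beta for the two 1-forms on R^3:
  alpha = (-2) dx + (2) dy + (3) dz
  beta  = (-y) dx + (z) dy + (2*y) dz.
alpha ∧ beta = (2*y - 2*z) dx ∧ dy + (-y) dx ∧ dz + (4*y - 3*z) dy ∧ dz

Distribute the wedge, using dx_i ∧ dx_j = -dx_j ∧ dx_i and dx_i ∧ dx_i = 0. For each pair (i, j) with i < j, the coefficient of dx_i ∧ dx_j in alpha ∧ beta is (alpha_i * beta_j - alpha_j * beta_i). Collecting: alpha ∧ beta = (2*y - 2*z) dx ∧ dy + (-y) dx ∧ dz + (4*y - 3*z) dy ∧ dz.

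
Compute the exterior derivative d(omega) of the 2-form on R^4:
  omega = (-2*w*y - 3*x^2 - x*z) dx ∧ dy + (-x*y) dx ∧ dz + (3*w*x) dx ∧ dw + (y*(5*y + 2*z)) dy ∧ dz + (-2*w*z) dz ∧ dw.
d(omega) = (-2*y) dx ∧ dy ∧ dw

For a 2-form omega = sum_{i<j} g_{ij} dx_i ∧ dx_j, the exterior derivative is
  d(omega) = sum_{i<j} d(g_{ij}) ∧ dx_i ∧ dx_j = sum_{i<j, k} (∂g_{ij}/∂x_k) dx_k ∧ dx_i ∧ dx_j.
Expand each term, using dx_k ∧ dx_i ∧ dx_j = sgn(permutation) dx_{(a)} ∧ dx_{(b)} ∧ dx_{(c)} with (a < b < c) sorted:
  d(-2*w*y - 3*x^2 - x*z) includes (∂/∂z)(-2*w*y - 3*x^2 - x*z) dz = (-x) dz, which multiplied by dx ∧ dy gives (-x) dx ∧ dy ∧ dz
  d(-2*w*y - 3*x^2 - x*z) includes (∂/∂w)(-2*w*y - 3*x^2 - x*z) dw = (-2*y) dw, which multiplied by dx ∧ dy gives (-2*y) dx ∧ dy ∧ dw
  d(-x*y) includes (∂/∂y)(-x*y) dy = (-x) dy, which multiplied by dx ∧ dz gives (x) dx ∧ dy ∧ dz
Collecting like 3-forms: d(omega) = (-2*y) dx ∧ dy ∧ dw.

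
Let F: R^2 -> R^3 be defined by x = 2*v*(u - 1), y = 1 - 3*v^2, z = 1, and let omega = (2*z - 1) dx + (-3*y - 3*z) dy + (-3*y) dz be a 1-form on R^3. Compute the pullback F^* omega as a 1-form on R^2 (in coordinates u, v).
F^* omega = (2*v) du + (2*u - 54*v^3 + 36*v - 2) dv

Using F^*(f dg) = (f ∘ F) d(g ∘ F), substitute each coordinate x_i by F_i(u, v) in f_i, and replace dx_i by d F_i = (∂F_i/∂u) du + (∂F_i/∂v) dv.
  For the x component: f_1(F) = 1; d F_1 = (2*v) du + (2*u - 2) dv
  For the y component: f_2(F) = 9*v^2 - 6; d F_2 = (0) du + (-6*v) dv
  For the z component: f_3(F) = 9*v^2 - 3; d F_3 = (0) du + (0) dv
Combining and collecting du, dv coefficients:
  coeff of du: 2*v
  coeff of dv: 2*u - 54*v^3 + 36*v - 2
F^* omega = (2*v) du + (2*u - 54*v^3 + 36*v - 2) dv.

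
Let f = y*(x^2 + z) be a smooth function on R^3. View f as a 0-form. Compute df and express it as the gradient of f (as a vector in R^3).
df = (2*x*y) dx + (x^2 + z) dy + (y) dz; grad f = (2*x*y, x^2 + z, y)

For a 0-form f, d f = (∂f/∂x) dx + (∂f/∂y) dy + (∂f/∂z) dz. The components of the vector representation are exactly the entries of grad f in Cartesian coordinates:
  ∂f/∂x = 2*x*y
  ∂f/∂y = x^2 + z
  ∂f/∂z = y.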